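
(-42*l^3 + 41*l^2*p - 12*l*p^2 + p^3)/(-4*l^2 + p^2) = (21*l^2 - 10*l*p + p^2)/(2*l + p)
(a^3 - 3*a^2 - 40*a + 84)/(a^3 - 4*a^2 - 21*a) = (a^2 + 4*a - 12)/(a*(a + 3))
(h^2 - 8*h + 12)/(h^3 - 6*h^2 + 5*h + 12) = (h^2 - 8*h + 12)/(h^3 - 6*h^2 + 5*h + 12)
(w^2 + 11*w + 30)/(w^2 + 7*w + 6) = (w + 5)/(w + 1)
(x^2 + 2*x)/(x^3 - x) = (x + 2)/(x^2 - 1)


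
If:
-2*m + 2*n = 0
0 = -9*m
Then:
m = 0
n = 0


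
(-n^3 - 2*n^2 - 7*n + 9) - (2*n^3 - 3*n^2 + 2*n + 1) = -3*n^3 + n^2 - 9*n + 8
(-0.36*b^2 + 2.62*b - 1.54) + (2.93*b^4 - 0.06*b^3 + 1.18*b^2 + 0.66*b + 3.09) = 2.93*b^4 - 0.06*b^3 + 0.82*b^2 + 3.28*b + 1.55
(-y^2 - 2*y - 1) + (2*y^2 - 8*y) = y^2 - 10*y - 1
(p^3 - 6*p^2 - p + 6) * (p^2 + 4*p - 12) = p^5 - 2*p^4 - 37*p^3 + 74*p^2 + 36*p - 72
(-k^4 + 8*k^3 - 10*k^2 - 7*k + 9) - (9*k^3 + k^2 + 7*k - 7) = -k^4 - k^3 - 11*k^2 - 14*k + 16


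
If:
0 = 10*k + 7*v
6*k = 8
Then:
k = 4/3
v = -40/21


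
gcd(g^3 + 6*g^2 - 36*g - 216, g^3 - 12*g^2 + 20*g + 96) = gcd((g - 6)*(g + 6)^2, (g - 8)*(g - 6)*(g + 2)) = g - 6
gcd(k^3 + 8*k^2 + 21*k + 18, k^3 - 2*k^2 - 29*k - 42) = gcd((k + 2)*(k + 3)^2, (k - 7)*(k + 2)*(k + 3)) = k^2 + 5*k + 6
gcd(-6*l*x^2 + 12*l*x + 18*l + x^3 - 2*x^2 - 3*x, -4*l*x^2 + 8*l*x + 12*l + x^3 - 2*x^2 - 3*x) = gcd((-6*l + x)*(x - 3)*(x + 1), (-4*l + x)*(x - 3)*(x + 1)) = x^2 - 2*x - 3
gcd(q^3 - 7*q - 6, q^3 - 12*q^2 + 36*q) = 1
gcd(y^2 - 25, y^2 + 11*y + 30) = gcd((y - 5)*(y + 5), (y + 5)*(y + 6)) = y + 5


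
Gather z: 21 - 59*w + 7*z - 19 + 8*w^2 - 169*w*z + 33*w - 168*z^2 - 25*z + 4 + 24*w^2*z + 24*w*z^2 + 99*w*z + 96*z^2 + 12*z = 8*w^2 - 26*w + z^2*(24*w - 72) + z*(24*w^2 - 70*w - 6) + 6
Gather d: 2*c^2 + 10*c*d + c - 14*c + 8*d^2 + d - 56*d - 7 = 2*c^2 - 13*c + 8*d^2 + d*(10*c - 55) - 7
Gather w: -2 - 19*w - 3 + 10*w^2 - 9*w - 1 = 10*w^2 - 28*w - 6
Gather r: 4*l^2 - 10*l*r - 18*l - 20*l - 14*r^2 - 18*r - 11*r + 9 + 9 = 4*l^2 - 38*l - 14*r^2 + r*(-10*l - 29) + 18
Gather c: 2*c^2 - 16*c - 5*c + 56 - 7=2*c^2 - 21*c + 49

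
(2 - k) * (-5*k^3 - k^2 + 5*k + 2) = 5*k^4 - 9*k^3 - 7*k^2 + 8*k + 4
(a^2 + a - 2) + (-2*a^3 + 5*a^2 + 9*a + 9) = -2*a^3 + 6*a^2 + 10*a + 7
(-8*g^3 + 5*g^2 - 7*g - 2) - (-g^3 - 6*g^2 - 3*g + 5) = -7*g^3 + 11*g^2 - 4*g - 7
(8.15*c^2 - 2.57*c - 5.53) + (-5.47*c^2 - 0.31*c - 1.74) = 2.68*c^2 - 2.88*c - 7.27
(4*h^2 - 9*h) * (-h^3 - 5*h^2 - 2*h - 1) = -4*h^5 - 11*h^4 + 37*h^3 + 14*h^2 + 9*h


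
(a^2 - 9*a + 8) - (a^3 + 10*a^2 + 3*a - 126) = -a^3 - 9*a^2 - 12*a + 134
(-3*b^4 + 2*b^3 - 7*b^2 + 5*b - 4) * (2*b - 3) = -6*b^5 + 13*b^4 - 20*b^3 + 31*b^2 - 23*b + 12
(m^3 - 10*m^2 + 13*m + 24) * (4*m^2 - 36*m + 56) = 4*m^5 - 76*m^4 + 468*m^3 - 932*m^2 - 136*m + 1344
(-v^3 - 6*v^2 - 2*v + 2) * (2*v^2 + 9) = -2*v^5 - 12*v^4 - 13*v^3 - 50*v^2 - 18*v + 18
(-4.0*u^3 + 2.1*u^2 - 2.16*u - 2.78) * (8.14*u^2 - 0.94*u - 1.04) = -32.56*u^5 + 20.854*u^4 - 15.3964*u^3 - 22.7828*u^2 + 4.8596*u + 2.8912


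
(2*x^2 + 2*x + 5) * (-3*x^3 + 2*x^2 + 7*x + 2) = -6*x^5 - 2*x^4 + 3*x^3 + 28*x^2 + 39*x + 10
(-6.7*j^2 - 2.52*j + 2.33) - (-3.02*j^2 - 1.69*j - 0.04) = -3.68*j^2 - 0.83*j + 2.37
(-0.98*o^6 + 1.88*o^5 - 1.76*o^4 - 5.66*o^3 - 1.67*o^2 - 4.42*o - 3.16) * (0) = 0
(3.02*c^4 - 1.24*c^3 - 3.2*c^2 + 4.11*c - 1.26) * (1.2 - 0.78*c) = -2.3556*c^5 + 4.5912*c^4 + 1.008*c^3 - 7.0458*c^2 + 5.9148*c - 1.512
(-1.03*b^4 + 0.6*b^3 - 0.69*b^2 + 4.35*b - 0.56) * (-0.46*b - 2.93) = 0.4738*b^5 + 2.7419*b^4 - 1.4406*b^3 + 0.0207000000000002*b^2 - 12.4879*b + 1.6408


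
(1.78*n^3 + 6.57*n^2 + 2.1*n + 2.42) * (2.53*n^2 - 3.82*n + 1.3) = 4.5034*n^5 + 9.8225*n^4 - 17.4704*n^3 + 6.6416*n^2 - 6.5144*n + 3.146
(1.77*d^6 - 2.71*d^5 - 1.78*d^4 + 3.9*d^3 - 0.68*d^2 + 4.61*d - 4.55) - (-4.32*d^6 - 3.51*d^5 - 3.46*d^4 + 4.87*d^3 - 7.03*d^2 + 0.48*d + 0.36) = 6.09*d^6 + 0.8*d^5 + 1.68*d^4 - 0.97*d^3 + 6.35*d^2 + 4.13*d - 4.91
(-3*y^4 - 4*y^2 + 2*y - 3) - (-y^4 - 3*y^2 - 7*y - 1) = -2*y^4 - y^2 + 9*y - 2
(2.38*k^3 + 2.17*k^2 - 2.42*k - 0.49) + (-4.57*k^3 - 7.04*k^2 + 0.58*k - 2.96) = -2.19*k^3 - 4.87*k^2 - 1.84*k - 3.45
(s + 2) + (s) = 2*s + 2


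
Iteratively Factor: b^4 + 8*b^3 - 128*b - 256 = (b + 4)*(b^3 + 4*b^2 - 16*b - 64) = (b + 4)^2*(b^2 - 16) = (b + 4)^3*(b - 4)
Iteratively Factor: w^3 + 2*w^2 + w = (w)*(w^2 + 2*w + 1) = w*(w + 1)*(w + 1)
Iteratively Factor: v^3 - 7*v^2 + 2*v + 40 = (v - 4)*(v^2 - 3*v - 10) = (v - 5)*(v - 4)*(v + 2)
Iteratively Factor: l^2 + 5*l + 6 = (l + 2)*(l + 3)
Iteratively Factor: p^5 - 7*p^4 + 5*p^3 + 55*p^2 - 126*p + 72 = (p - 2)*(p^4 - 5*p^3 - 5*p^2 + 45*p - 36) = (p - 2)*(p - 1)*(p^3 - 4*p^2 - 9*p + 36) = (p - 4)*(p - 2)*(p - 1)*(p^2 - 9) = (p - 4)*(p - 2)*(p - 1)*(p + 3)*(p - 3)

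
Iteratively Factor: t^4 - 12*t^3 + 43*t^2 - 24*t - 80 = (t - 4)*(t^3 - 8*t^2 + 11*t + 20) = (t - 4)*(t + 1)*(t^2 - 9*t + 20) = (t - 5)*(t - 4)*(t + 1)*(t - 4)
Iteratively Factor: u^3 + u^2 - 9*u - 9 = (u + 3)*(u^2 - 2*u - 3) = (u - 3)*(u + 3)*(u + 1)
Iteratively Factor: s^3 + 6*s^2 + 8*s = (s + 2)*(s^2 + 4*s) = (s + 2)*(s + 4)*(s)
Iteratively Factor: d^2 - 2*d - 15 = (d + 3)*(d - 5)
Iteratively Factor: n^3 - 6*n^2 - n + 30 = (n + 2)*(n^2 - 8*n + 15) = (n - 3)*(n + 2)*(n - 5)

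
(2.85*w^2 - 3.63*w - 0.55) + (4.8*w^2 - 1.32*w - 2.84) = 7.65*w^2 - 4.95*w - 3.39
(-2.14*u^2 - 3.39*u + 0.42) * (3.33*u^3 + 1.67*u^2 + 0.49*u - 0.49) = -7.1262*u^5 - 14.8625*u^4 - 5.3113*u^3 + 0.0889*u^2 + 1.8669*u - 0.2058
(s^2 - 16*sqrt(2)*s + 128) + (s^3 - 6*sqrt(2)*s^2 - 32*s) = s^3 - 6*sqrt(2)*s^2 + s^2 - 32*s - 16*sqrt(2)*s + 128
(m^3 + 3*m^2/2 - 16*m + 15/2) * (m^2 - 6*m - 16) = m^5 - 9*m^4/2 - 41*m^3 + 159*m^2/2 + 211*m - 120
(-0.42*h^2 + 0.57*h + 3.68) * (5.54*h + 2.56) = -2.3268*h^3 + 2.0826*h^2 + 21.8464*h + 9.4208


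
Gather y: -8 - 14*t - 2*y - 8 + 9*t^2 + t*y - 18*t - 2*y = 9*t^2 - 32*t + y*(t - 4) - 16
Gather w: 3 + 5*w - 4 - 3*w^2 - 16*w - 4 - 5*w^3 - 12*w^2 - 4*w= -5*w^3 - 15*w^2 - 15*w - 5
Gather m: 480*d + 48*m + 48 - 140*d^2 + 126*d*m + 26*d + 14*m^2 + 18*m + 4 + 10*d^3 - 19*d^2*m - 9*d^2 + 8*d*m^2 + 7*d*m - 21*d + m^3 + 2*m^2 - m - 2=10*d^3 - 149*d^2 + 485*d + m^3 + m^2*(8*d + 16) + m*(-19*d^2 + 133*d + 65) + 50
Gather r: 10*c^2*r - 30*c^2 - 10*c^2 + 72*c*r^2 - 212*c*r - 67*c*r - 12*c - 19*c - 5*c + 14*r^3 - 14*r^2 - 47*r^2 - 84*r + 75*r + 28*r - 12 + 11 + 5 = -40*c^2 - 36*c + 14*r^3 + r^2*(72*c - 61) + r*(10*c^2 - 279*c + 19) + 4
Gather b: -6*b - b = -7*b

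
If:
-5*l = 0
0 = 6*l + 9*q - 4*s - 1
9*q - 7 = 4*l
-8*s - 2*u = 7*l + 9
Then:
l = 0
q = 7/9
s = 3/2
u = -21/2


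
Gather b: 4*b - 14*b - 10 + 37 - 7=20 - 10*b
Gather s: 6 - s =6 - s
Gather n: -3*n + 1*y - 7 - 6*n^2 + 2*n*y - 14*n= -6*n^2 + n*(2*y - 17) + y - 7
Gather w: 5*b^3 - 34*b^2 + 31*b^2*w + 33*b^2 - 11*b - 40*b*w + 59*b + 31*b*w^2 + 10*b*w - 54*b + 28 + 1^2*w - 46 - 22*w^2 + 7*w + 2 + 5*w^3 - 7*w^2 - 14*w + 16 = 5*b^3 - b^2 - 6*b + 5*w^3 + w^2*(31*b - 29) + w*(31*b^2 - 30*b - 6)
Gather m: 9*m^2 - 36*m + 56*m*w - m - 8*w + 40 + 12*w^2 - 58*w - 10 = 9*m^2 + m*(56*w - 37) + 12*w^2 - 66*w + 30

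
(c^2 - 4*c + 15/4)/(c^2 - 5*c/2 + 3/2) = (c - 5/2)/(c - 1)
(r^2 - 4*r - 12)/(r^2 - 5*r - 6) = (r + 2)/(r + 1)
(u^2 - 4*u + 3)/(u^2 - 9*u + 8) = (u - 3)/(u - 8)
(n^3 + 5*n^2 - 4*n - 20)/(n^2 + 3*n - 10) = n + 2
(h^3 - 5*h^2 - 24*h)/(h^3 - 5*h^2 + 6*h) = (h^2 - 5*h - 24)/(h^2 - 5*h + 6)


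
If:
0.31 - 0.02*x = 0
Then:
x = 15.50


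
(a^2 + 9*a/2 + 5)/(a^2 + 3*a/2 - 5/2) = (a + 2)/(a - 1)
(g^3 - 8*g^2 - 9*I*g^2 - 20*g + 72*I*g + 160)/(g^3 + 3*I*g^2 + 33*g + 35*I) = (g^2 - 4*g*(2 + I) + 32*I)/(g^2 + 8*I*g - 7)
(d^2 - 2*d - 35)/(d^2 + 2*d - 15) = (d - 7)/(d - 3)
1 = 1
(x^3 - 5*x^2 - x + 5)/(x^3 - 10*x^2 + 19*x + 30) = (x - 1)/(x - 6)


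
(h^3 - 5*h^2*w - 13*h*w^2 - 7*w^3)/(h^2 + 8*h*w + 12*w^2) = (h^3 - 5*h^2*w - 13*h*w^2 - 7*w^3)/(h^2 + 8*h*w + 12*w^2)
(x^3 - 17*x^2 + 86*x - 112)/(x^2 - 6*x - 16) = (x^2 - 9*x + 14)/(x + 2)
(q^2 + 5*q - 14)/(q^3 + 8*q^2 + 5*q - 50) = (q + 7)/(q^2 + 10*q + 25)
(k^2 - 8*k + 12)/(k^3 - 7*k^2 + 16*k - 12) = (k - 6)/(k^2 - 5*k + 6)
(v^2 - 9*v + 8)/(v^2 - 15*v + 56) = (v - 1)/(v - 7)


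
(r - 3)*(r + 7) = r^2 + 4*r - 21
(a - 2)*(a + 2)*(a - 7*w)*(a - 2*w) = a^4 - 9*a^3*w + 14*a^2*w^2 - 4*a^2 + 36*a*w - 56*w^2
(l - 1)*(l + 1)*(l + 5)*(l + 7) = l^4 + 12*l^3 + 34*l^2 - 12*l - 35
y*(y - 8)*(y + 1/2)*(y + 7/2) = y^4 - 4*y^3 - 121*y^2/4 - 14*y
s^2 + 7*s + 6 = (s + 1)*(s + 6)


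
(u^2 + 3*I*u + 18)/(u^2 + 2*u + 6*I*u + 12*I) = (u - 3*I)/(u + 2)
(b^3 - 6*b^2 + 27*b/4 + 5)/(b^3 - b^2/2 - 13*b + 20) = (b^2 - 7*b/2 - 2)/(b^2 + 2*b - 8)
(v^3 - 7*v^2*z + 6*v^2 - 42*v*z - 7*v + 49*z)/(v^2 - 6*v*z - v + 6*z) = (-v^2 + 7*v*z - 7*v + 49*z)/(-v + 6*z)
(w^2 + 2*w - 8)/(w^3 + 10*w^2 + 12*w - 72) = (w + 4)/(w^2 + 12*w + 36)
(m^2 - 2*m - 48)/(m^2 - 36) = (m - 8)/(m - 6)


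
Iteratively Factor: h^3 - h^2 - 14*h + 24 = (h - 3)*(h^2 + 2*h - 8) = (h - 3)*(h + 4)*(h - 2)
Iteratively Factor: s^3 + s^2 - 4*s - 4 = (s + 1)*(s^2 - 4) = (s - 2)*(s + 1)*(s + 2)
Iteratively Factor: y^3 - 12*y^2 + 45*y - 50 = (y - 5)*(y^2 - 7*y + 10) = (y - 5)^2*(y - 2)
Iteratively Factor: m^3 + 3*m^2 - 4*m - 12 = (m + 2)*(m^2 + m - 6) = (m - 2)*(m + 2)*(m + 3)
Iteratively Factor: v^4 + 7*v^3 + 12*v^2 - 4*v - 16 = (v - 1)*(v^3 + 8*v^2 + 20*v + 16) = (v - 1)*(v + 2)*(v^2 + 6*v + 8) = (v - 1)*(v + 2)^2*(v + 4)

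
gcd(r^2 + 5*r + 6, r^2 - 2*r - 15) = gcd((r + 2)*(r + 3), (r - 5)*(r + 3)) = r + 3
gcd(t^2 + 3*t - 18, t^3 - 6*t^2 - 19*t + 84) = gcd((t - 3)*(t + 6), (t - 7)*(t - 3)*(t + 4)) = t - 3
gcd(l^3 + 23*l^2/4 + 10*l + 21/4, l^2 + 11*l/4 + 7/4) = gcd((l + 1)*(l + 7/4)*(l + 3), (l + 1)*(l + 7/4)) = l^2 + 11*l/4 + 7/4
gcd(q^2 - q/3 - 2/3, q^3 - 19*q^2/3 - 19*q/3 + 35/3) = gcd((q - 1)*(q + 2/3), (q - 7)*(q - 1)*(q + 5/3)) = q - 1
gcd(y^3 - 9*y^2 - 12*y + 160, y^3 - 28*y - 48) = y + 4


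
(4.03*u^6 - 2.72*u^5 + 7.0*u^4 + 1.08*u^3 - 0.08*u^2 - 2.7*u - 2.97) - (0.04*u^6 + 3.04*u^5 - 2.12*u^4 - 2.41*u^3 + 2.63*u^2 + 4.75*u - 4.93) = 3.99*u^6 - 5.76*u^5 + 9.12*u^4 + 3.49*u^3 - 2.71*u^2 - 7.45*u + 1.96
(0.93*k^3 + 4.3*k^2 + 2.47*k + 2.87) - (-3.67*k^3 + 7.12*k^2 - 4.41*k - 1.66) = 4.6*k^3 - 2.82*k^2 + 6.88*k + 4.53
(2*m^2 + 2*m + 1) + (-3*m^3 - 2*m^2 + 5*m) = -3*m^3 + 7*m + 1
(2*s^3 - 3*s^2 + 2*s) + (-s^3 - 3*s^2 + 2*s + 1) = s^3 - 6*s^2 + 4*s + 1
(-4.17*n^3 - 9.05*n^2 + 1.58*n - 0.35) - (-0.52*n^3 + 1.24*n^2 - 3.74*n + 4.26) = -3.65*n^3 - 10.29*n^2 + 5.32*n - 4.61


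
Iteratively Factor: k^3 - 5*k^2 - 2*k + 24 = (k - 4)*(k^2 - k - 6) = (k - 4)*(k - 3)*(k + 2)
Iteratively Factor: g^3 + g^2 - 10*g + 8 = (g - 2)*(g^2 + 3*g - 4) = (g - 2)*(g - 1)*(g + 4)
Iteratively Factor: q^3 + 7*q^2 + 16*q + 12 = (q + 2)*(q^2 + 5*q + 6) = (q + 2)^2*(q + 3)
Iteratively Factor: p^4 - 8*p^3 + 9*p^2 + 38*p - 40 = (p + 2)*(p^3 - 10*p^2 + 29*p - 20) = (p - 4)*(p + 2)*(p^2 - 6*p + 5) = (p - 4)*(p - 1)*(p + 2)*(p - 5)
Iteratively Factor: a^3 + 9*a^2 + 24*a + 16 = (a + 1)*(a^2 + 8*a + 16) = (a + 1)*(a + 4)*(a + 4)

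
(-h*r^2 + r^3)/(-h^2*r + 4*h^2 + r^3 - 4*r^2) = r^2/(h*r - 4*h + r^2 - 4*r)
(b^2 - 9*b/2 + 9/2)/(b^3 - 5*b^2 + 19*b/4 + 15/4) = 2*(2*b - 3)/(4*b^2 - 8*b - 5)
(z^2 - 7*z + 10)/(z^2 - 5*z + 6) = (z - 5)/(z - 3)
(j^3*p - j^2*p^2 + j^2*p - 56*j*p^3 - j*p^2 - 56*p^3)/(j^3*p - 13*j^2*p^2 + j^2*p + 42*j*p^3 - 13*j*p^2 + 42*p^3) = (j^2 - j*p - 56*p^2)/(j^2 - 13*j*p + 42*p^2)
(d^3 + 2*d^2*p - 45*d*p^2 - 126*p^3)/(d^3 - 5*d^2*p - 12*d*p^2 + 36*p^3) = (d^2 - d*p - 42*p^2)/(d^2 - 8*d*p + 12*p^2)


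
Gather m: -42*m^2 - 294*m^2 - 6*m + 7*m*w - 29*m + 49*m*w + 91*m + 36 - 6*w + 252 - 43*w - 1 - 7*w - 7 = -336*m^2 + m*(56*w + 56) - 56*w + 280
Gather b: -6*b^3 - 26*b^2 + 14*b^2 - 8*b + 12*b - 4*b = -6*b^3 - 12*b^2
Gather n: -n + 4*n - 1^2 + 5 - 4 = 3*n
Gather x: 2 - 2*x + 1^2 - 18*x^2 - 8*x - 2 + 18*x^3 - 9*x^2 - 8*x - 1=18*x^3 - 27*x^2 - 18*x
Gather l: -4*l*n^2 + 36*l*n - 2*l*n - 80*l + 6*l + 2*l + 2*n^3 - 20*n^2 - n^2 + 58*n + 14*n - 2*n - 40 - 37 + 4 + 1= l*(-4*n^2 + 34*n - 72) + 2*n^3 - 21*n^2 + 70*n - 72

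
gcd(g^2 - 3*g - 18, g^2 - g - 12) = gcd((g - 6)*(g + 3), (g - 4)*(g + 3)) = g + 3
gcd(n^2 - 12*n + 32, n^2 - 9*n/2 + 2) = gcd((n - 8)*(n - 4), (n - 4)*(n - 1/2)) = n - 4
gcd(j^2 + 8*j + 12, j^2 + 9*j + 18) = j + 6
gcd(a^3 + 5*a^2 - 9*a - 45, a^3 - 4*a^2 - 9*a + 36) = a^2 - 9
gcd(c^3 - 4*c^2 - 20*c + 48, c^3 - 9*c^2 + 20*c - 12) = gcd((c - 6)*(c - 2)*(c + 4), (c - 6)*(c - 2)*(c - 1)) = c^2 - 8*c + 12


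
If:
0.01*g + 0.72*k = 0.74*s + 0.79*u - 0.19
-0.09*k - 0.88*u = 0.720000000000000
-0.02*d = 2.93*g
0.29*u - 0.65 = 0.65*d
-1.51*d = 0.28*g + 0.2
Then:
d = -0.13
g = 0.00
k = -27.01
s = -28.10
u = 1.94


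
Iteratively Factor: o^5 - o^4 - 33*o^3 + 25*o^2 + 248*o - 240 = (o + 4)*(o^4 - 5*o^3 - 13*o^2 + 77*o - 60) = (o - 1)*(o + 4)*(o^3 - 4*o^2 - 17*o + 60) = (o - 1)*(o + 4)^2*(o^2 - 8*o + 15) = (o - 5)*(o - 1)*(o + 4)^2*(o - 3)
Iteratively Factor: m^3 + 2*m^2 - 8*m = (m)*(m^2 + 2*m - 8) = m*(m + 4)*(m - 2)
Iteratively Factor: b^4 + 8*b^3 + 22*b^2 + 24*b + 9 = (b + 3)*(b^3 + 5*b^2 + 7*b + 3) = (b + 1)*(b + 3)*(b^2 + 4*b + 3) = (b + 1)*(b + 3)^2*(b + 1)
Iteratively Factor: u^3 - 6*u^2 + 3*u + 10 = (u + 1)*(u^2 - 7*u + 10) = (u - 2)*(u + 1)*(u - 5)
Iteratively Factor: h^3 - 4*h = (h - 2)*(h^2 + 2*h) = h*(h - 2)*(h + 2)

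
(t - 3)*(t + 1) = t^2 - 2*t - 3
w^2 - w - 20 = (w - 5)*(w + 4)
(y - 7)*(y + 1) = y^2 - 6*y - 7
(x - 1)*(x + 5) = x^2 + 4*x - 5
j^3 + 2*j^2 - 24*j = j*(j - 4)*(j + 6)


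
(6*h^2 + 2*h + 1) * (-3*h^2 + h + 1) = -18*h^4 + 5*h^2 + 3*h + 1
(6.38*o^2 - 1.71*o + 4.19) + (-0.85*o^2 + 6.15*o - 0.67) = 5.53*o^2 + 4.44*o + 3.52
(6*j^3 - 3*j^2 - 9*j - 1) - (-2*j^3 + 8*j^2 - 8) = 8*j^3 - 11*j^2 - 9*j + 7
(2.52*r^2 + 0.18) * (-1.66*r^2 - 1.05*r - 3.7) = -4.1832*r^4 - 2.646*r^3 - 9.6228*r^2 - 0.189*r - 0.666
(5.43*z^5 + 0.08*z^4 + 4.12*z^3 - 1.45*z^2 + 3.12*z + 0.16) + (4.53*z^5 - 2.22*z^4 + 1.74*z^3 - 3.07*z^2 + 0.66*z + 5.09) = 9.96*z^5 - 2.14*z^4 + 5.86*z^3 - 4.52*z^2 + 3.78*z + 5.25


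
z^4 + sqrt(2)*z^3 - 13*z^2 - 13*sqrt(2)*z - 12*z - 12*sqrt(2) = (z - 4)*(z + 1)*(z + 3)*(z + sqrt(2))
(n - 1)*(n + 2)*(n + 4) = n^3 + 5*n^2 + 2*n - 8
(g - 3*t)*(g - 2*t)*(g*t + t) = g^3*t - 5*g^2*t^2 + g^2*t + 6*g*t^3 - 5*g*t^2 + 6*t^3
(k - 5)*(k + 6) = k^2 + k - 30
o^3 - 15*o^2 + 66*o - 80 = (o - 8)*(o - 5)*(o - 2)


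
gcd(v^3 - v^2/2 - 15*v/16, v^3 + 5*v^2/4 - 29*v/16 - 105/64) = v^2 - v/2 - 15/16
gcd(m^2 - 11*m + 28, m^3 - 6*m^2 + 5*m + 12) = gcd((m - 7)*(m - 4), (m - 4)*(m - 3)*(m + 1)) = m - 4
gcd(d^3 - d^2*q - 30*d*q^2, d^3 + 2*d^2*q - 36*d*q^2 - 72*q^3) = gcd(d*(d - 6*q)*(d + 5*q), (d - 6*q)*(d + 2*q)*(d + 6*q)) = -d + 6*q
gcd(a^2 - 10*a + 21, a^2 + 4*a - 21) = a - 3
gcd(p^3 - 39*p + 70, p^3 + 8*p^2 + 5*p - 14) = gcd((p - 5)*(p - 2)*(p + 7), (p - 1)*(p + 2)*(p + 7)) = p + 7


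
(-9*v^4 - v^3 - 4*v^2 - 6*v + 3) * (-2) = 18*v^4 + 2*v^3 + 8*v^2 + 12*v - 6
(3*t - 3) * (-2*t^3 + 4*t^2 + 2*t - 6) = -6*t^4 + 18*t^3 - 6*t^2 - 24*t + 18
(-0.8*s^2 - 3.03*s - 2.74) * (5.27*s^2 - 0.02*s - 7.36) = -4.216*s^4 - 15.9521*s^3 - 8.4912*s^2 + 22.3556*s + 20.1664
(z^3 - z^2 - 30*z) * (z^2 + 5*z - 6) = z^5 + 4*z^4 - 41*z^3 - 144*z^2 + 180*z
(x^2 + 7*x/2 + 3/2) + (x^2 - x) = 2*x^2 + 5*x/2 + 3/2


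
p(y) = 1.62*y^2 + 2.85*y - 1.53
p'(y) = 3.24*y + 2.85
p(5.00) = 53.22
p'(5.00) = 19.05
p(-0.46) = -2.50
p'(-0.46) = 1.36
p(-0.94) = -2.78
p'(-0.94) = -0.20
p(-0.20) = -2.04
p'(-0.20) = 2.20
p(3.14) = 23.39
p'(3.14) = 13.02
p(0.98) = 2.82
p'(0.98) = 6.03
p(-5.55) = 32.55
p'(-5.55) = -15.13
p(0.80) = 1.79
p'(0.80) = 5.44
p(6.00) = 73.89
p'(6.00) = 22.29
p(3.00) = 21.60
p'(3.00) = 12.57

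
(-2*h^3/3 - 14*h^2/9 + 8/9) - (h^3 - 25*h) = -5*h^3/3 - 14*h^2/9 + 25*h + 8/9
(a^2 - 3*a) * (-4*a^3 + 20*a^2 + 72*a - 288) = -4*a^5 + 32*a^4 + 12*a^3 - 504*a^2 + 864*a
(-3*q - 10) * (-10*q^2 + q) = 30*q^3 + 97*q^2 - 10*q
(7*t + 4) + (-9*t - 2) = 2 - 2*t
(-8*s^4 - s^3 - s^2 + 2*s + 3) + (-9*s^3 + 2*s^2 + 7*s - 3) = -8*s^4 - 10*s^3 + s^2 + 9*s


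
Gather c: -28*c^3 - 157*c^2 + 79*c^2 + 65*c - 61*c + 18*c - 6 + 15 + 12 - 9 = -28*c^3 - 78*c^2 + 22*c + 12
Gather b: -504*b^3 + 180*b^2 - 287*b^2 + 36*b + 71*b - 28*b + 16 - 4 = -504*b^3 - 107*b^2 + 79*b + 12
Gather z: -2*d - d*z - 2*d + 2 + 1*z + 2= -4*d + z*(1 - d) + 4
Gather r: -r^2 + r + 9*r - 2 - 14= -r^2 + 10*r - 16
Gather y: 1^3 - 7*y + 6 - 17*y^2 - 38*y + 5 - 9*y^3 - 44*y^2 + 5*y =-9*y^3 - 61*y^2 - 40*y + 12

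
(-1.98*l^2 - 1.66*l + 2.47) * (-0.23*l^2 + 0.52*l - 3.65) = 0.4554*l^4 - 0.6478*l^3 + 5.7957*l^2 + 7.3434*l - 9.0155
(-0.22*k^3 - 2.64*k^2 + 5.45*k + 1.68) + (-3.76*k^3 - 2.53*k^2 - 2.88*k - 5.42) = -3.98*k^3 - 5.17*k^2 + 2.57*k - 3.74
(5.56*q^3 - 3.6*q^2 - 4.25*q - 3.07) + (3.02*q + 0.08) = 5.56*q^3 - 3.6*q^2 - 1.23*q - 2.99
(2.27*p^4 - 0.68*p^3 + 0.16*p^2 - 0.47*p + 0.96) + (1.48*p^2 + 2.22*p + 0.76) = 2.27*p^4 - 0.68*p^3 + 1.64*p^2 + 1.75*p + 1.72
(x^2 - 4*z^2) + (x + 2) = x^2 + x - 4*z^2 + 2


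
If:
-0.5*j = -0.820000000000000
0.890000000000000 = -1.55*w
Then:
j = 1.64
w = -0.57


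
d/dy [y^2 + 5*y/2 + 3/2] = 2*y + 5/2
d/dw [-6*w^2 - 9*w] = -12*w - 9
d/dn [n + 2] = 1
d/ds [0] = 0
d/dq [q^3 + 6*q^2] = 3*q*(q + 4)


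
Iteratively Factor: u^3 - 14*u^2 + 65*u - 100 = (u - 4)*(u^2 - 10*u + 25) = (u - 5)*(u - 4)*(u - 5)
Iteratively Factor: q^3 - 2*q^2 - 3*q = (q + 1)*(q^2 - 3*q) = (q - 3)*(q + 1)*(q)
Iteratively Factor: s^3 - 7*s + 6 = (s + 3)*(s^2 - 3*s + 2) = (s - 1)*(s + 3)*(s - 2)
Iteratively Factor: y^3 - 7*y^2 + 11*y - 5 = (y - 5)*(y^2 - 2*y + 1) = (y - 5)*(y - 1)*(y - 1)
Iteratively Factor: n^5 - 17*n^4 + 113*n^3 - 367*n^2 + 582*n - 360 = (n - 4)*(n^4 - 13*n^3 + 61*n^2 - 123*n + 90) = (n - 4)*(n - 2)*(n^3 - 11*n^2 + 39*n - 45) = (n - 4)*(n - 3)*(n - 2)*(n^2 - 8*n + 15) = (n - 5)*(n - 4)*(n - 3)*(n - 2)*(n - 3)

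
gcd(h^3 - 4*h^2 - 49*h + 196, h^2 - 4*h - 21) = h - 7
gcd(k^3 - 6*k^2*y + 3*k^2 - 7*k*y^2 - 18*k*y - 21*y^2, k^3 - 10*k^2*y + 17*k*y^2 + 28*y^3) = -k^2 + 6*k*y + 7*y^2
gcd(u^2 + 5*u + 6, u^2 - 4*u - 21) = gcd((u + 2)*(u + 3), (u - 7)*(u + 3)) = u + 3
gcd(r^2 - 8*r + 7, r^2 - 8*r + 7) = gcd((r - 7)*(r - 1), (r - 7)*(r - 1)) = r^2 - 8*r + 7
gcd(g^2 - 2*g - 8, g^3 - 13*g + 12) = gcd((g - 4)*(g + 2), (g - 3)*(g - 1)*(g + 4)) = 1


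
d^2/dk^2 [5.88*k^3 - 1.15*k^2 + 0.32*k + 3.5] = 35.28*k - 2.3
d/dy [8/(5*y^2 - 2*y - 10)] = 16*(1 - 5*y)/(-5*y^2 + 2*y + 10)^2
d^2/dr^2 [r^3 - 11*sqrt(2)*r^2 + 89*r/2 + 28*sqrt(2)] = 6*r - 22*sqrt(2)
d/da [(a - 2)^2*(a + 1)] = 3*a*(a - 2)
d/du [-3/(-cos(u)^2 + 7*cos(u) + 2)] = 3*(2*cos(u) - 7)*sin(u)/(sin(u)^2 + 7*cos(u) + 1)^2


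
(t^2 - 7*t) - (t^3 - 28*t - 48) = -t^3 + t^2 + 21*t + 48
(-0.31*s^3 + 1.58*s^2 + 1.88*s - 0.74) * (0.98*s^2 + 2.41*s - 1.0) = -0.3038*s^5 + 0.8013*s^4 + 5.9602*s^3 + 2.2256*s^2 - 3.6634*s + 0.74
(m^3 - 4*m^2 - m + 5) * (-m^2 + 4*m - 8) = -m^5 + 8*m^4 - 23*m^3 + 23*m^2 + 28*m - 40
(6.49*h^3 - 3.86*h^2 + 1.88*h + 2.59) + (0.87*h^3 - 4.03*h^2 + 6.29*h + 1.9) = 7.36*h^3 - 7.89*h^2 + 8.17*h + 4.49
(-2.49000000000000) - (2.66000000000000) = -5.15000000000000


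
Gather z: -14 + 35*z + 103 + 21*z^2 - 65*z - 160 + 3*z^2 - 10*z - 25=24*z^2 - 40*z - 96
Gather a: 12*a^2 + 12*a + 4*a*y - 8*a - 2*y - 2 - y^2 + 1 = 12*a^2 + a*(4*y + 4) - y^2 - 2*y - 1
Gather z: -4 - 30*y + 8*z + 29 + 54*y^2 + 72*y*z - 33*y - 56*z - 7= 54*y^2 - 63*y + z*(72*y - 48) + 18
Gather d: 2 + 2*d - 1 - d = d + 1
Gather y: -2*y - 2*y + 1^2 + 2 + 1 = 4 - 4*y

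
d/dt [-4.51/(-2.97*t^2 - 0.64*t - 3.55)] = (-26.7894*t - 2.8864)/(2.97*t^2 + 0.64*t + 3.55)^2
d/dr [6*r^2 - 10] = 12*r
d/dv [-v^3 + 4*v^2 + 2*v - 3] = -3*v^2 + 8*v + 2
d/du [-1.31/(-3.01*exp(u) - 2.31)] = -3.9431*exp(u)/(3.01*exp(u) + 2.31)^2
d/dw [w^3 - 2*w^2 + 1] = w*(3*w - 4)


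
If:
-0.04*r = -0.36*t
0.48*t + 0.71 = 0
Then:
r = -13.31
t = -1.48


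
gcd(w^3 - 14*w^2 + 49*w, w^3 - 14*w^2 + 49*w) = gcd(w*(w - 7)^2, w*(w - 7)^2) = w^3 - 14*w^2 + 49*w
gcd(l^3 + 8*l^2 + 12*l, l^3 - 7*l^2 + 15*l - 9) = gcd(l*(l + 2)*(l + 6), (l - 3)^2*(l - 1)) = 1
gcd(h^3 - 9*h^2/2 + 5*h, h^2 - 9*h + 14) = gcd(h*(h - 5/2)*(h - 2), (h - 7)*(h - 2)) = h - 2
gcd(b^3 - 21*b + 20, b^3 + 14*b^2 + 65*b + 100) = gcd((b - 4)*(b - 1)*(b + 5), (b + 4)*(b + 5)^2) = b + 5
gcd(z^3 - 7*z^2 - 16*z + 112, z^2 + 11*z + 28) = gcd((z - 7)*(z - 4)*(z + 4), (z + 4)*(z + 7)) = z + 4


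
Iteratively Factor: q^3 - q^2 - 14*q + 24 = (q - 2)*(q^2 + q - 12) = (q - 3)*(q - 2)*(q + 4)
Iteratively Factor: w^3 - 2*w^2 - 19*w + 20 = (w - 5)*(w^2 + 3*w - 4) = (w - 5)*(w - 1)*(w + 4)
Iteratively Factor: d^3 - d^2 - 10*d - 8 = (d + 1)*(d^2 - 2*d - 8) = (d - 4)*(d + 1)*(d + 2)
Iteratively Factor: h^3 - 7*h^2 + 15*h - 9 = (h - 3)*(h^2 - 4*h + 3) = (h - 3)*(h - 1)*(h - 3)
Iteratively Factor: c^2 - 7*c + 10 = (c - 5)*(c - 2)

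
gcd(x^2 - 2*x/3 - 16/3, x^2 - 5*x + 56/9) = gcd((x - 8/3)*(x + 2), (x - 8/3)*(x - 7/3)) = x - 8/3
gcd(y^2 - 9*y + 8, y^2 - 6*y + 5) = y - 1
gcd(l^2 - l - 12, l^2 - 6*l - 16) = 1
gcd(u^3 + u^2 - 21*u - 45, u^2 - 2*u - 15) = u^2 - 2*u - 15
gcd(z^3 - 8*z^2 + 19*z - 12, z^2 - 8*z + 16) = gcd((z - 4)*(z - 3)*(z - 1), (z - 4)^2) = z - 4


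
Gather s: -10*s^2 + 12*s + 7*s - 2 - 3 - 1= -10*s^2 + 19*s - 6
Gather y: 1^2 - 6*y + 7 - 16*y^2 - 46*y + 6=-16*y^2 - 52*y + 14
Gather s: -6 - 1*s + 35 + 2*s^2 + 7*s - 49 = 2*s^2 + 6*s - 20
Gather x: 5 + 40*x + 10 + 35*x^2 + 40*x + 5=35*x^2 + 80*x + 20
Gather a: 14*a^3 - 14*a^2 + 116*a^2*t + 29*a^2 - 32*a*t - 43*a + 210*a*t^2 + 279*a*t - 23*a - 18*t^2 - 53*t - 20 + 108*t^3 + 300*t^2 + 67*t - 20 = 14*a^3 + a^2*(116*t + 15) + a*(210*t^2 + 247*t - 66) + 108*t^3 + 282*t^2 + 14*t - 40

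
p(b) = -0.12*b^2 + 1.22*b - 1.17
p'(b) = 1.22 - 0.24*b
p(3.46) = 1.61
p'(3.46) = 0.39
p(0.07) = -1.09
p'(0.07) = 1.20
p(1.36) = 0.27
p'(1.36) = 0.89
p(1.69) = 0.55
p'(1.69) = 0.81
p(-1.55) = -3.35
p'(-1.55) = 1.59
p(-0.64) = -2.00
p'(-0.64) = 1.37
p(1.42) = 0.32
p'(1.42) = 0.88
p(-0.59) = -1.93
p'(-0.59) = 1.36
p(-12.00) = -33.09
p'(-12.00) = 4.10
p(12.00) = -3.81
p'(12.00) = -1.66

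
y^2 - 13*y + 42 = (y - 7)*(y - 6)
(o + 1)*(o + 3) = o^2 + 4*o + 3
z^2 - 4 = (z - 2)*(z + 2)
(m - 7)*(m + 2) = m^2 - 5*m - 14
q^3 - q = q*(q - 1)*(q + 1)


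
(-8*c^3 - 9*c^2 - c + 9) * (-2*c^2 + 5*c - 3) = 16*c^5 - 22*c^4 - 19*c^3 + 4*c^2 + 48*c - 27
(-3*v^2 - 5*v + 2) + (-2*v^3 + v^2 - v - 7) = -2*v^3 - 2*v^2 - 6*v - 5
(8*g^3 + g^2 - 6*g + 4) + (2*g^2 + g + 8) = 8*g^3 + 3*g^2 - 5*g + 12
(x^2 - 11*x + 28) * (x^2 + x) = x^4 - 10*x^3 + 17*x^2 + 28*x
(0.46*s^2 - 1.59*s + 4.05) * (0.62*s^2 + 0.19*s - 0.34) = 0.2852*s^4 - 0.8984*s^3 + 2.0525*s^2 + 1.3101*s - 1.377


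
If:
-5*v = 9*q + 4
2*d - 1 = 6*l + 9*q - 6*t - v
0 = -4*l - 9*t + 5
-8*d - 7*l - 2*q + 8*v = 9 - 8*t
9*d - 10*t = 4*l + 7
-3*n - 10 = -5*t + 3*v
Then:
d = 6513/6889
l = 62726/6889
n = -865259/41334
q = -96303/13778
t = -24051/6889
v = 162323/13778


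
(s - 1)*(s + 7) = s^2 + 6*s - 7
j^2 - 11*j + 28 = (j - 7)*(j - 4)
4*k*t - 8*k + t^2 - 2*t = (4*k + t)*(t - 2)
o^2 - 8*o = o*(o - 8)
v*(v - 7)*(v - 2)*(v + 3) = v^4 - 6*v^3 - 13*v^2 + 42*v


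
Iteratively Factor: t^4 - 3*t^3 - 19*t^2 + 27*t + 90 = (t - 5)*(t^3 + 2*t^2 - 9*t - 18) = (t - 5)*(t - 3)*(t^2 + 5*t + 6) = (t - 5)*(t - 3)*(t + 2)*(t + 3)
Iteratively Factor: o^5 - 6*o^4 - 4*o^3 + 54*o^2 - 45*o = (o - 3)*(o^4 - 3*o^3 - 13*o^2 + 15*o) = (o - 3)*(o - 1)*(o^3 - 2*o^2 - 15*o) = (o - 3)*(o - 1)*(o + 3)*(o^2 - 5*o) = (o - 5)*(o - 3)*(o - 1)*(o + 3)*(o)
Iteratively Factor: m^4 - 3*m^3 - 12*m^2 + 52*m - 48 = (m - 2)*(m^3 - m^2 - 14*m + 24) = (m - 2)*(m + 4)*(m^2 - 5*m + 6) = (m - 3)*(m - 2)*(m + 4)*(m - 2)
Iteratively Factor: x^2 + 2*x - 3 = (x - 1)*(x + 3)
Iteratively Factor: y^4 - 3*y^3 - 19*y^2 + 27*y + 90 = (y + 3)*(y^3 - 6*y^2 - y + 30) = (y - 5)*(y + 3)*(y^2 - y - 6) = (y - 5)*(y - 3)*(y + 3)*(y + 2)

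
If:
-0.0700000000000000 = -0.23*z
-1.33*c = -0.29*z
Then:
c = 0.07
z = 0.30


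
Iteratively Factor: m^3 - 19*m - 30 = (m - 5)*(m^2 + 5*m + 6) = (m - 5)*(m + 3)*(m + 2)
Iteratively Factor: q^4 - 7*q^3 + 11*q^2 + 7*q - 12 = (q - 3)*(q^3 - 4*q^2 - q + 4) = (q - 4)*(q - 3)*(q^2 - 1) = (q - 4)*(q - 3)*(q + 1)*(q - 1)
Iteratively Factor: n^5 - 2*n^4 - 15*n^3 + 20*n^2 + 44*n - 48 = (n - 1)*(n^4 - n^3 - 16*n^2 + 4*n + 48) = (n - 1)*(n + 3)*(n^3 - 4*n^2 - 4*n + 16) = (n - 1)*(n + 2)*(n + 3)*(n^2 - 6*n + 8) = (n - 2)*(n - 1)*(n + 2)*(n + 3)*(n - 4)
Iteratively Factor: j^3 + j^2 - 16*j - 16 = (j + 4)*(j^2 - 3*j - 4) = (j + 1)*(j + 4)*(j - 4)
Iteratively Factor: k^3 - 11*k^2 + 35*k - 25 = (k - 1)*(k^2 - 10*k + 25) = (k - 5)*(k - 1)*(k - 5)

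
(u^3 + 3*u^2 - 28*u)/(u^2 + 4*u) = (u^2 + 3*u - 28)/(u + 4)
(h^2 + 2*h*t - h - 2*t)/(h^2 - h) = (h + 2*t)/h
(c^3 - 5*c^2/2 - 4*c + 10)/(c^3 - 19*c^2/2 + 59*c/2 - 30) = (c^2 - 4)/(c^2 - 7*c + 12)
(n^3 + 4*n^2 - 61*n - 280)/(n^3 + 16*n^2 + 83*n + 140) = (n - 8)/(n + 4)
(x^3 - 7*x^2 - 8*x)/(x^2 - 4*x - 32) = x*(x + 1)/(x + 4)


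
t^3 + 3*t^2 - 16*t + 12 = (t - 2)*(t - 1)*(t + 6)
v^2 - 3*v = v*(v - 3)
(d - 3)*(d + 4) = d^2 + d - 12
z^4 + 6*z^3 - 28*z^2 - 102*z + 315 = (z - 3)^2*(z + 5)*(z + 7)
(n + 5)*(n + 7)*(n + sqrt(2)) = n^3 + sqrt(2)*n^2 + 12*n^2 + 12*sqrt(2)*n + 35*n + 35*sqrt(2)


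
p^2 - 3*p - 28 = (p - 7)*(p + 4)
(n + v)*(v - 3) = n*v - 3*n + v^2 - 3*v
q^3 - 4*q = q*(q - 2)*(q + 2)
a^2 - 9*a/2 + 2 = (a - 4)*(a - 1/2)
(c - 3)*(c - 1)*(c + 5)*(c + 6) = c^4 + 7*c^3 - 11*c^2 - 87*c + 90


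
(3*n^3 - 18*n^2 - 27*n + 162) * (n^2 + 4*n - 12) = 3*n^5 - 6*n^4 - 135*n^3 + 270*n^2 + 972*n - 1944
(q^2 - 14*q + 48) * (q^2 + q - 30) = q^4 - 13*q^3 + 4*q^2 + 468*q - 1440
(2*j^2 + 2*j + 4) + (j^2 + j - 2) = 3*j^2 + 3*j + 2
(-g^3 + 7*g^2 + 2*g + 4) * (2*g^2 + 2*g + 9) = -2*g^5 + 12*g^4 + 9*g^3 + 75*g^2 + 26*g + 36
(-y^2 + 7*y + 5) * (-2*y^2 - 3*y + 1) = 2*y^4 - 11*y^3 - 32*y^2 - 8*y + 5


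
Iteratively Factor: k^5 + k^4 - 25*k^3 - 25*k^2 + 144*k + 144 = (k + 1)*(k^4 - 25*k^2 + 144) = (k - 3)*(k + 1)*(k^3 + 3*k^2 - 16*k - 48) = (k - 4)*(k - 3)*(k + 1)*(k^2 + 7*k + 12) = (k - 4)*(k - 3)*(k + 1)*(k + 3)*(k + 4)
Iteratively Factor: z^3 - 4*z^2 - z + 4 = (z - 1)*(z^2 - 3*z - 4) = (z - 1)*(z + 1)*(z - 4)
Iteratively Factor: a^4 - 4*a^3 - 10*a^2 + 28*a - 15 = (a - 5)*(a^3 + a^2 - 5*a + 3) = (a - 5)*(a - 1)*(a^2 + 2*a - 3) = (a - 5)*(a - 1)*(a + 3)*(a - 1)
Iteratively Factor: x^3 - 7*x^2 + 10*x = (x)*(x^2 - 7*x + 10) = x*(x - 5)*(x - 2)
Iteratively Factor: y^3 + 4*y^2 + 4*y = (y)*(y^2 + 4*y + 4) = y*(y + 2)*(y + 2)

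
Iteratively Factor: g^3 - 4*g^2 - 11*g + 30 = (g + 3)*(g^2 - 7*g + 10) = (g - 5)*(g + 3)*(g - 2)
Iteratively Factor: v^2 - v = (v - 1)*(v)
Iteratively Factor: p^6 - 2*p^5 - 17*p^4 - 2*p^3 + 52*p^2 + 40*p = (p + 1)*(p^5 - 3*p^4 - 14*p^3 + 12*p^2 + 40*p) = (p + 1)*(p + 2)*(p^4 - 5*p^3 - 4*p^2 + 20*p) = (p - 5)*(p + 1)*(p + 2)*(p^3 - 4*p) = (p - 5)*(p + 1)*(p + 2)^2*(p^2 - 2*p) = (p - 5)*(p - 2)*(p + 1)*(p + 2)^2*(p)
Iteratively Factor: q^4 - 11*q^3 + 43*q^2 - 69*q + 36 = (q - 4)*(q^3 - 7*q^2 + 15*q - 9) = (q - 4)*(q - 1)*(q^2 - 6*q + 9) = (q - 4)*(q - 3)*(q - 1)*(q - 3)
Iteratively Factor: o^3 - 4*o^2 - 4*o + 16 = (o - 4)*(o^2 - 4) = (o - 4)*(o - 2)*(o + 2)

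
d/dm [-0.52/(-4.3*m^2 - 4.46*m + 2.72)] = (-4.472*m - 2.3192)/(4.3*m^2 + 4.46*m - 2.72)^2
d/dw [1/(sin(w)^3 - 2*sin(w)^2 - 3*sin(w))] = (4/tan(w) + 3*cos(w)^3/sin(w)^2)/((sin(w) - 3)^2*(sin(w) + 1)^2)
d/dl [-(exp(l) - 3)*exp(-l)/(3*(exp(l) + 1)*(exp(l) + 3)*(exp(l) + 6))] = (exp(4*l) + 8*exp(3*l)/3 - 21*exp(2*l) - 54*exp(l) - 18)*exp(-l)/(exp(6*l) + 20*exp(5*l) + 154*exp(4*l) + 576*exp(3*l) + 1089*exp(2*l) + 972*exp(l) + 324)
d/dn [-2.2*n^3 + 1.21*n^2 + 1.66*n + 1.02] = -6.6*n^2 + 2.42*n + 1.66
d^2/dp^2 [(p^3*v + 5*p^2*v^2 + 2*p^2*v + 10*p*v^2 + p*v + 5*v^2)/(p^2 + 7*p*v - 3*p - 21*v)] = 2*v*((2*p + 7*v - 3)^2*(p^3 + 5*p^2*v + 2*p^2 + 10*p*v + p + 5*v) + (3*p + 5*v + 2)*(p^2 + 7*p*v - 3*p - 21*v)^2 - (p^2 + 7*p*v - 3*p - 21*v)*(p^3 + 5*p^2*v + 2*p^2 + 10*p*v + p + 5*v + (2*p + 7*v - 3)*(3*p^2 + 10*p*v + 4*p + 10*v + 1)))/(p^2 + 7*p*v - 3*p - 21*v)^3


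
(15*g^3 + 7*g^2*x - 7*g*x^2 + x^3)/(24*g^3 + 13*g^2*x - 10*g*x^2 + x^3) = (-5*g + x)/(-8*g + x)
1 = 1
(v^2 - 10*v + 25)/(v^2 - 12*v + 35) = (v - 5)/(v - 7)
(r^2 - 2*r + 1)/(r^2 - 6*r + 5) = (r - 1)/(r - 5)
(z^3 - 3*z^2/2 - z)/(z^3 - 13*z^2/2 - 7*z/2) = (z - 2)/(z - 7)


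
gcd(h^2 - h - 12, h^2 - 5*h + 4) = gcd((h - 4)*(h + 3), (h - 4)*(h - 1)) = h - 4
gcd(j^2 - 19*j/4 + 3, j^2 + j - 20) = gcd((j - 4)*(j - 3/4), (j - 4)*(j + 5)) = j - 4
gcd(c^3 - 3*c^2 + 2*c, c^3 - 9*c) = c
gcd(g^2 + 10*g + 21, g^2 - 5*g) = 1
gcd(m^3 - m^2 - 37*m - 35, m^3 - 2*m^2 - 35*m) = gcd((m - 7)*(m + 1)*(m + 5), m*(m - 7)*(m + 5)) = m^2 - 2*m - 35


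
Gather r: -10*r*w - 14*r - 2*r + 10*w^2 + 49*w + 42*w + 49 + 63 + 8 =r*(-10*w - 16) + 10*w^2 + 91*w + 120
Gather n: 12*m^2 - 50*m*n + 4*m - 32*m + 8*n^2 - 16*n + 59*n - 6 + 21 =12*m^2 - 28*m + 8*n^2 + n*(43 - 50*m) + 15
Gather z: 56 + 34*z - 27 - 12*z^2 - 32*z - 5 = -12*z^2 + 2*z + 24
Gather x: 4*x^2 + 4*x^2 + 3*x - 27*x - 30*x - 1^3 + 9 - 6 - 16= 8*x^2 - 54*x - 14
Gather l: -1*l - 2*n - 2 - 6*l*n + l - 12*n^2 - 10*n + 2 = -6*l*n - 12*n^2 - 12*n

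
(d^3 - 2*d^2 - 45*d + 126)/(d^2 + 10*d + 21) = (d^2 - 9*d + 18)/(d + 3)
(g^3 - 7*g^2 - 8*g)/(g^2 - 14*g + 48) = g*(g + 1)/(g - 6)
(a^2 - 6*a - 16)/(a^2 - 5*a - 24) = (a + 2)/(a + 3)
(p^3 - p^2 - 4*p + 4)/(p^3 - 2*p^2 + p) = (p^2 - 4)/(p*(p - 1))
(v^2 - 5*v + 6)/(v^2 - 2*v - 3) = (v - 2)/(v + 1)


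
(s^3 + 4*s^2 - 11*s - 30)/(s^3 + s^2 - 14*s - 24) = (s^2 + 2*s - 15)/(s^2 - s - 12)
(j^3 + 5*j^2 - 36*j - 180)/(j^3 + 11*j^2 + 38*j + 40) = (j^2 - 36)/(j^2 + 6*j + 8)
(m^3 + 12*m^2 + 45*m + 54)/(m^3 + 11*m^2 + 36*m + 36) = (m + 3)/(m + 2)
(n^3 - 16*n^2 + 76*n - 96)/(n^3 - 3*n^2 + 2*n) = (n^2 - 14*n + 48)/(n*(n - 1))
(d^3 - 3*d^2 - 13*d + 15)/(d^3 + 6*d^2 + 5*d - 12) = (d - 5)/(d + 4)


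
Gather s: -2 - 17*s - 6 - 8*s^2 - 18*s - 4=-8*s^2 - 35*s - 12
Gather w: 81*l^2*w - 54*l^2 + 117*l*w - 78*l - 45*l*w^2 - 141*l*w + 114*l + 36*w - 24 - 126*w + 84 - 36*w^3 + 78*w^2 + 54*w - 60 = -54*l^2 + 36*l - 36*w^3 + w^2*(78 - 45*l) + w*(81*l^2 - 24*l - 36)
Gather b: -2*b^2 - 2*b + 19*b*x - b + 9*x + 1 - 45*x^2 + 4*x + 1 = -2*b^2 + b*(19*x - 3) - 45*x^2 + 13*x + 2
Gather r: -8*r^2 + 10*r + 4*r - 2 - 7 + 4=-8*r^2 + 14*r - 5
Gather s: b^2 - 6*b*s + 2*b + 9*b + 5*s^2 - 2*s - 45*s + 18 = b^2 + 11*b + 5*s^2 + s*(-6*b - 47) + 18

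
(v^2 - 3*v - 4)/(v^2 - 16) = (v + 1)/(v + 4)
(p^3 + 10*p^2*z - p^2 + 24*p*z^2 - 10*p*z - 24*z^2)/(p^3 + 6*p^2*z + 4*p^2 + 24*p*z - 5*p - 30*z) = (p + 4*z)/(p + 5)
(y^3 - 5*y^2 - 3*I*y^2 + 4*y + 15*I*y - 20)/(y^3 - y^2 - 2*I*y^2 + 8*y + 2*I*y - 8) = (y^2 + y*(-5 + I) - 5*I)/(y^2 + y*(-1 + 2*I) - 2*I)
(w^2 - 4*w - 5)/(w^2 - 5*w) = (w + 1)/w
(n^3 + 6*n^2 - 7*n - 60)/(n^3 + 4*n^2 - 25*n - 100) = (n - 3)/(n - 5)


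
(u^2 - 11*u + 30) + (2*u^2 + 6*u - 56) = 3*u^2 - 5*u - 26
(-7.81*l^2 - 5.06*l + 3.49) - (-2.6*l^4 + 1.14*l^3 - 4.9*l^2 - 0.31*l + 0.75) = 2.6*l^4 - 1.14*l^3 - 2.91*l^2 - 4.75*l + 2.74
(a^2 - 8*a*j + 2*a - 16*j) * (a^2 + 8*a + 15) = a^4 - 8*a^3*j + 10*a^3 - 80*a^2*j + 31*a^2 - 248*a*j + 30*a - 240*j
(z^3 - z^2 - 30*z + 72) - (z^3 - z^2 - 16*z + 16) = 56 - 14*z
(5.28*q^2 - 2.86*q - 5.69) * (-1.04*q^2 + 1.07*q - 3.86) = -5.4912*q^4 + 8.624*q^3 - 17.5234*q^2 + 4.9513*q + 21.9634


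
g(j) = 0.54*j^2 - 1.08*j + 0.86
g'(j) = 1.08*j - 1.08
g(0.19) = 0.67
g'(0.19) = -0.87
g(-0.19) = 1.08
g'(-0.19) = -1.29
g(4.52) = 7.01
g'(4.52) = 3.80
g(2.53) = 1.58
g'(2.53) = 1.65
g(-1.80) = 4.55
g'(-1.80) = -3.02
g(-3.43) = 10.92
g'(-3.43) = -4.78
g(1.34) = 0.38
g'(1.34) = 0.37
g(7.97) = 26.55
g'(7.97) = 7.53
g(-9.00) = 54.32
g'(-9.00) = -10.80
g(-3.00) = 8.96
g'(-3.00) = -4.32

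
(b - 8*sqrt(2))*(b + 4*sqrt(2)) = b^2 - 4*sqrt(2)*b - 64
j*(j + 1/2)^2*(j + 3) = j^4 + 4*j^3 + 13*j^2/4 + 3*j/4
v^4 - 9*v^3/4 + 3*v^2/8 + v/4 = v*(v - 2)*(v - 1/2)*(v + 1/4)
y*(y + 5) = y^2 + 5*y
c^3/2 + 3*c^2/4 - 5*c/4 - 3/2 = (c/2 + 1)*(c - 3/2)*(c + 1)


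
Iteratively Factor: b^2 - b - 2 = (b + 1)*(b - 2)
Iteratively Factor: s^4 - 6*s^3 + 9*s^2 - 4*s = (s - 1)*(s^3 - 5*s^2 + 4*s) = (s - 1)^2*(s^2 - 4*s) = s*(s - 1)^2*(s - 4)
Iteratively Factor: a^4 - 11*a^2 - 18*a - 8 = (a + 2)*(a^3 - 2*a^2 - 7*a - 4) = (a + 1)*(a + 2)*(a^2 - 3*a - 4) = (a - 4)*(a + 1)*(a + 2)*(a + 1)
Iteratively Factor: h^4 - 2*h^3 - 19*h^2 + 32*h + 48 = (h + 1)*(h^3 - 3*h^2 - 16*h + 48) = (h - 3)*(h + 1)*(h^2 - 16) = (h - 3)*(h + 1)*(h + 4)*(h - 4)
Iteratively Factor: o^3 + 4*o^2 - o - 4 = (o + 1)*(o^2 + 3*o - 4) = (o + 1)*(o + 4)*(o - 1)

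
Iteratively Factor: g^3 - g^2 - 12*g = (g + 3)*(g^2 - 4*g) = g*(g + 3)*(g - 4)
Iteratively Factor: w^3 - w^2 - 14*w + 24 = (w - 2)*(w^2 + w - 12) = (w - 3)*(w - 2)*(w + 4)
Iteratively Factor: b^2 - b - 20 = (b - 5)*(b + 4)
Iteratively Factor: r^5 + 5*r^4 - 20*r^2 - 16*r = (r + 2)*(r^4 + 3*r^3 - 6*r^2 - 8*r) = (r + 1)*(r + 2)*(r^3 + 2*r^2 - 8*r) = (r + 1)*(r + 2)*(r + 4)*(r^2 - 2*r) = r*(r + 1)*(r + 2)*(r + 4)*(r - 2)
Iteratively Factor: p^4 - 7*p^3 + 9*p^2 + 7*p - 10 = (p + 1)*(p^3 - 8*p^2 + 17*p - 10) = (p - 2)*(p + 1)*(p^2 - 6*p + 5) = (p - 5)*(p - 2)*(p + 1)*(p - 1)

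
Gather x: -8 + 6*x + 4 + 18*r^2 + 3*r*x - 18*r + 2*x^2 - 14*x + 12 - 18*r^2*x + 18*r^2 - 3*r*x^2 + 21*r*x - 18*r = 36*r^2 - 36*r + x^2*(2 - 3*r) + x*(-18*r^2 + 24*r - 8) + 8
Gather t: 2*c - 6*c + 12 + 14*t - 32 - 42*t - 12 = -4*c - 28*t - 32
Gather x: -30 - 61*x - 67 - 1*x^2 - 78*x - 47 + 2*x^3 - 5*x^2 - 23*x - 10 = 2*x^3 - 6*x^2 - 162*x - 154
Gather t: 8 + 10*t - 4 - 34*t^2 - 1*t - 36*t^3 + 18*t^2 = -36*t^3 - 16*t^2 + 9*t + 4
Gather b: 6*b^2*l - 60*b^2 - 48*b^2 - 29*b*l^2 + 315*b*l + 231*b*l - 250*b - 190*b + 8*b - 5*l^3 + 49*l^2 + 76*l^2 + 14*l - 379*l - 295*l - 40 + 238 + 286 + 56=b^2*(6*l - 108) + b*(-29*l^2 + 546*l - 432) - 5*l^3 + 125*l^2 - 660*l + 540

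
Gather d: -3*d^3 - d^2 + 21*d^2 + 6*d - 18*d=-3*d^3 + 20*d^2 - 12*d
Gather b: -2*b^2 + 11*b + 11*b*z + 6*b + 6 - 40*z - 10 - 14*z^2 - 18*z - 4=-2*b^2 + b*(11*z + 17) - 14*z^2 - 58*z - 8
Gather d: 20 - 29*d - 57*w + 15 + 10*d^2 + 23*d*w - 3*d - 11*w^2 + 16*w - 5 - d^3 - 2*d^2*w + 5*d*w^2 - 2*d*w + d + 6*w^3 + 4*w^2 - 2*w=-d^3 + d^2*(10 - 2*w) + d*(5*w^2 + 21*w - 31) + 6*w^3 - 7*w^2 - 43*w + 30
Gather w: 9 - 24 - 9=-24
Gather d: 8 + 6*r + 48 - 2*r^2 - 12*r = -2*r^2 - 6*r + 56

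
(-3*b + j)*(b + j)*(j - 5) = -3*b^2*j + 15*b^2 - 2*b*j^2 + 10*b*j + j^3 - 5*j^2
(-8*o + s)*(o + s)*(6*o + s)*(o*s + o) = -48*o^4*s - 48*o^4 - 50*o^3*s^2 - 50*o^3*s - o^2*s^3 - o^2*s^2 + o*s^4 + o*s^3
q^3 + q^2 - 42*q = q*(q - 6)*(q + 7)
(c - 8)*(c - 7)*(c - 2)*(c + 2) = c^4 - 15*c^3 + 52*c^2 + 60*c - 224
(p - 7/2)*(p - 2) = p^2 - 11*p/2 + 7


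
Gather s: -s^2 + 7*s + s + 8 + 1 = -s^2 + 8*s + 9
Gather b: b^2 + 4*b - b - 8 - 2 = b^2 + 3*b - 10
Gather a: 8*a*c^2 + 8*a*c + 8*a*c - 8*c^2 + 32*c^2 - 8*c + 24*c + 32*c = a*(8*c^2 + 16*c) + 24*c^2 + 48*c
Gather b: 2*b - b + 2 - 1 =b + 1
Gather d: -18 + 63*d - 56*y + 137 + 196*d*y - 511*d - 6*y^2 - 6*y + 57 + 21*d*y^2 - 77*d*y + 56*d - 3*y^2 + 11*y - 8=d*(21*y^2 + 119*y - 392) - 9*y^2 - 51*y + 168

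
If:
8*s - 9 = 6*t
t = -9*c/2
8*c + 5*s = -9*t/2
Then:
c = 45/233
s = 441/932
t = -405/466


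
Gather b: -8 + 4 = -4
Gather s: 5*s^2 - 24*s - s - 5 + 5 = 5*s^2 - 25*s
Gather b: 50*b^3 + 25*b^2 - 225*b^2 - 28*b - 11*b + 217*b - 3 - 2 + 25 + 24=50*b^3 - 200*b^2 + 178*b + 44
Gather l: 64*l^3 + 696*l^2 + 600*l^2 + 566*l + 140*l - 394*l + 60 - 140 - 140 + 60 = 64*l^3 + 1296*l^2 + 312*l - 160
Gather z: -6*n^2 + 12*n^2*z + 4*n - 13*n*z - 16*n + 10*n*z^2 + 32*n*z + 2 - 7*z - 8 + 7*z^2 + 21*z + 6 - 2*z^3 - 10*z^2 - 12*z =-6*n^2 - 12*n - 2*z^3 + z^2*(10*n - 3) + z*(12*n^2 + 19*n + 2)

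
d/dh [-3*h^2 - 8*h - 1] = -6*h - 8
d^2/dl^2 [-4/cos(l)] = 4/cos(l) - 8/cos(l)^3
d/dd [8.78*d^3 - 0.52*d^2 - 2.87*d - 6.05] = 26.34*d^2 - 1.04*d - 2.87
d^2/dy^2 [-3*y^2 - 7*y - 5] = -6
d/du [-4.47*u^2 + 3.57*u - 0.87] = 3.57 - 8.94*u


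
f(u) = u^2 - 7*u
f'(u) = 2*u - 7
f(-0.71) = 5.47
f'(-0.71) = -8.42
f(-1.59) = 13.66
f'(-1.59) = -10.18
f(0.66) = -4.18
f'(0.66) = -5.68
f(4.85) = -10.43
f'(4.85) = 2.70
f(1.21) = -7.01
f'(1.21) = -4.58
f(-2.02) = 18.22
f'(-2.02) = -11.04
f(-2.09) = 19.00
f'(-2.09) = -11.18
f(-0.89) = 7.02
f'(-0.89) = -8.78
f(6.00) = -6.00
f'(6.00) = 5.00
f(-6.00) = 78.00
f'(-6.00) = -19.00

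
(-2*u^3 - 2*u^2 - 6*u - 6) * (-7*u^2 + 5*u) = 14*u^5 + 4*u^4 + 32*u^3 + 12*u^2 - 30*u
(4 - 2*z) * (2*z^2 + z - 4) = -4*z^3 + 6*z^2 + 12*z - 16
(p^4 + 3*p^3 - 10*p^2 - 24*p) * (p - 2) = p^5 + p^4 - 16*p^3 - 4*p^2 + 48*p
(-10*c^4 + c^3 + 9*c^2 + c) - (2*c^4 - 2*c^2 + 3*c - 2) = -12*c^4 + c^3 + 11*c^2 - 2*c + 2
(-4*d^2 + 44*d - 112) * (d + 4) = -4*d^3 + 28*d^2 + 64*d - 448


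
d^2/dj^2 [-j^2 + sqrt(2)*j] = -2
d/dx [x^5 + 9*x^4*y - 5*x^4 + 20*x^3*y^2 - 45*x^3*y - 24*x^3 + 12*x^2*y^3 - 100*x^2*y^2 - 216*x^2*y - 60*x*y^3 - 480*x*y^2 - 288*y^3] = 5*x^4 + 36*x^3*y - 20*x^3 + 60*x^2*y^2 - 135*x^2*y - 72*x^2 + 24*x*y^3 - 200*x*y^2 - 432*x*y - 60*y^3 - 480*y^2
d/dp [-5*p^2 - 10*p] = -10*p - 10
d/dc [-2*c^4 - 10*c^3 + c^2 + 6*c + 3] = -8*c^3 - 30*c^2 + 2*c + 6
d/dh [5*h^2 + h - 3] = 10*h + 1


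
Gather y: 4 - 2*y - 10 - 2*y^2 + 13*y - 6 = -2*y^2 + 11*y - 12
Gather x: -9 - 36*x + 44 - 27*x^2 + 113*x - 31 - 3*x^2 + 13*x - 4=-30*x^2 + 90*x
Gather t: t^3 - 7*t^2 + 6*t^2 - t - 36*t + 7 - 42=t^3 - t^2 - 37*t - 35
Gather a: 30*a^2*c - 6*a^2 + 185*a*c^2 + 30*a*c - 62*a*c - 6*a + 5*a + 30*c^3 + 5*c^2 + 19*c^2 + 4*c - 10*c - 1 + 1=a^2*(30*c - 6) + a*(185*c^2 - 32*c - 1) + 30*c^3 + 24*c^2 - 6*c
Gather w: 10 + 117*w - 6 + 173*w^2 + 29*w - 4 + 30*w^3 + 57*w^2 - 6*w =30*w^3 + 230*w^2 + 140*w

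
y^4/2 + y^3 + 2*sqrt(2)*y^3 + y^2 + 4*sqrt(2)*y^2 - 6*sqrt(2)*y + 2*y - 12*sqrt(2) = (y/2 + sqrt(2))*(y + 2)*(y - sqrt(2))*(y + 3*sqrt(2))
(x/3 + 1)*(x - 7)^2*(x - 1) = x^4/3 - 4*x^3 + 6*x^2 + 140*x/3 - 49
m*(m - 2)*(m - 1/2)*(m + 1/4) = m^4 - 9*m^3/4 + 3*m^2/8 + m/4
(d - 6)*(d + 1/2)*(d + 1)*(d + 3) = d^4 - 3*d^3/2 - 22*d^2 - 57*d/2 - 9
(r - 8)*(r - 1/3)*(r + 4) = r^3 - 13*r^2/3 - 92*r/3 + 32/3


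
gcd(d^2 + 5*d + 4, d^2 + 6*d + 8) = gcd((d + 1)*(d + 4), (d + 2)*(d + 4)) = d + 4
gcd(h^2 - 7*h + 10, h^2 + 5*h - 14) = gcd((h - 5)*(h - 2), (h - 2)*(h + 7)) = h - 2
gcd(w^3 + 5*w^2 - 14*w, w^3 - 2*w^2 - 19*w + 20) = 1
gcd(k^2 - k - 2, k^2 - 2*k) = k - 2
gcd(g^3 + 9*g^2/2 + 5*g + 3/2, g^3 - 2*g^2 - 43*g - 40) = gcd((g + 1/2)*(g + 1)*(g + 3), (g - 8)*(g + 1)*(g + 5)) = g + 1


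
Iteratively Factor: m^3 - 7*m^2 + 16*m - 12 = (m - 2)*(m^2 - 5*m + 6) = (m - 2)^2*(m - 3)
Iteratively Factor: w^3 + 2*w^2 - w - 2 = (w + 2)*(w^2 - 1) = (w + 1)*(w + 2)*(w - 1)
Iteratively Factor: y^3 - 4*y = (y + 2)*(y^2 - 2*y) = y*(y + 2)*(y - 2)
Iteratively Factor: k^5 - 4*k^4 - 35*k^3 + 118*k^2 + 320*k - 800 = (k - 5)*(k^4 + k^3 - 30*k^2 - 32*k + 160) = (k - 5)*(k + 4)*(k^3 - 3*k^2 - 18*k + 40) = (k - 5)*(k - 2)*(k + 4)*(k^2 - k - 20) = (k - 5)*(k - 2)*(k + 4)^2*(k - 5)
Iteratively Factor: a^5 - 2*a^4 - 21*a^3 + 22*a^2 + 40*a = (a - 2)*(a^4 - 21*a^2 - 20*a) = (a - 2)*(a + 1)*(a^3 - a^2 - 20*a) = a*(a - 2)*(a + 1)*(a^2 - a - 20) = a*(a - 2)*(a + 1)*(a + 4)*(a - 5)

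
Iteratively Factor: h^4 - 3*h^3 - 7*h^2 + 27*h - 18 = (h + 3)*(h^3 - 6*h^2 + 11*h - 6) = (h - 2)*(h + 3)*(h^2 - 4*h + 3) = (h - 2)*(h - 1)*(h + 3)*(h - 3)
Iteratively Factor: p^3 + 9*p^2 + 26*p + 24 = (p + 3)*(p^2 + 6*p + 8) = (p + 3)*(p + 4)*(p + 2)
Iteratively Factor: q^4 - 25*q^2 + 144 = (q + 3)*(q^3 - 3*q^2 - 16*q + 48) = (q - 4)*(q + 3)*(q^2 + q - 12) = (q - 4)*(q + 3)*(q + 4)*(q - 3)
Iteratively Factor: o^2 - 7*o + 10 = (o - 5)*(o - 2)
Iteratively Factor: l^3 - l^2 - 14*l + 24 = (l + 4)*(l^2 - 5*l + 6) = (l - 3)*(l + 4)*(l - 2)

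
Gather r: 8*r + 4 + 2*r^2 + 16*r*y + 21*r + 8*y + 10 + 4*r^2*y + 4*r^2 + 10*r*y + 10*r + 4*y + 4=r^2*(4*y + 6) + r*(26*y + 39) + 12*y + 18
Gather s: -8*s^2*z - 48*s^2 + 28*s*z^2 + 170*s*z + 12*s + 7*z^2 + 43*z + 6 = s^2*(-8*z - 48) + s*(28*z^2 + 170*z + 12) + 7*z^2 + 43*z + 6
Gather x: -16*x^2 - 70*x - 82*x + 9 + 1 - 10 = -16*x^2 - 152*x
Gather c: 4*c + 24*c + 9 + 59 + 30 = 28*c + 98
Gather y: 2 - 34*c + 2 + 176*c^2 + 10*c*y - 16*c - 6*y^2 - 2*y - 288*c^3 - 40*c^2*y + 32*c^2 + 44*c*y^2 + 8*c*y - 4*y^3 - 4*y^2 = -288*c^3 + 208*c^2 - 50*c - 4*y^3 + y^2*(44*c - 10) + y*(-40*c^2 + 18*c - 2) + 4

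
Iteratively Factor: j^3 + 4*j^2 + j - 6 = (j + 2)*(j^2 + 2*j - 3) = (j + 2)*(j + 3)*(j - 1)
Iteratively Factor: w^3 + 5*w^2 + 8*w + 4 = (w + 2)*(w^2 + 3*w + 2) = (w + 1)*(w + 2)*(w + 2)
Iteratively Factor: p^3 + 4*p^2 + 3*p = (p + 1)*(p^2 + 3*p) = p*(p + 1)*(p + 3)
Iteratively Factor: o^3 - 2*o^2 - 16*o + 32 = (o - 4)*(o^2 + 2*o - 8) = (o - 4)*(o - 2)*(o + 4)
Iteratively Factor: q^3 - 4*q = (q - 2)*(q^2 + 2*q) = q*(q - 2)*(q + 2)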